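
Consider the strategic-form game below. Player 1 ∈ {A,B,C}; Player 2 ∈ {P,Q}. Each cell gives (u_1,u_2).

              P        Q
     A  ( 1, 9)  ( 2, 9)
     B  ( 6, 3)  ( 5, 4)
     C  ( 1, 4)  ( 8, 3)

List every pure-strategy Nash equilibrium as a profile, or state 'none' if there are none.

(A,P): not NE [P1→B gives 6>1]
(A,Q): not NE [P1→C gives 8>2]
(B,P): not NE [P2→Q gives 4>3]
(B,Q): not NE [P1→C gives 8>5]
(C,P): not NE [P1→B gives 6>1]
(C,Q): not NE [P2→P gives 4>3]

No pure NE.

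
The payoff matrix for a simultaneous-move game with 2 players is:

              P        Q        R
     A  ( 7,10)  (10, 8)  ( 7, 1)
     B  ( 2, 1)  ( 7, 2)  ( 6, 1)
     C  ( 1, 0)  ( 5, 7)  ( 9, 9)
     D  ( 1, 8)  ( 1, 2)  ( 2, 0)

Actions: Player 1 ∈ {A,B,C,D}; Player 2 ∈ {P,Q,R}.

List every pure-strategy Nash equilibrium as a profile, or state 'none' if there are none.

NE set: (A,P), (C,R)

(A,P): NE
(A,Q): not NE [P2→P gives 10>8]
(A,R): not NE [P1→C gives 9>7; P2→P gives 10>1]
(B,P): not NE [P1→A gives 7>2; P2→Q gives 2>1]
(B,Q): not NE [P1→A gives 10>7]
(B,R): not NE [P1→C gives 9>6; P2→Q gives 2>1]
(C,P): not NE [P1→A gives 7>1; P2→R gives 9>0]
(C,Q): not NE [P1→A gives 10>5; P2→R gives 9>7]
(C,R): NE
(D,P): not NE [P1→A gives 7>1]
(D,Q): not NE [P1→A gives 10>1; P2→P gives 8>2]
(D,R): not NE [P1→C gives 9>2; P2→P gives 8>0]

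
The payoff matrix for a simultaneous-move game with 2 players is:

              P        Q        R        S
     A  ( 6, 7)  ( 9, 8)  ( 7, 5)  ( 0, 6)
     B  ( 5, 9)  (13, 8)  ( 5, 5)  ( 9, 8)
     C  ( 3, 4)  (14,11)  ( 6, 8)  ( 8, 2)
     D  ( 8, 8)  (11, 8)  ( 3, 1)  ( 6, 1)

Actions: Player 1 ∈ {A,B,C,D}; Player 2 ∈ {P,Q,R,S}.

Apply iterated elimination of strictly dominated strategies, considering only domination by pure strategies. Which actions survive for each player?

P2 drop R (Q beats it: A:8>5 B:8>5 C:11>8 D:8>1)
P1 drop A (D beats it: P:8>6 Q:11>9 S:6>0)
P2 drop S (P beats it: B:9>8 C:4>2 D:8>1)
P1→{B,C,D} P2→{P,Q}

IESDS → P1:{B,C,D} P2:{P,Q}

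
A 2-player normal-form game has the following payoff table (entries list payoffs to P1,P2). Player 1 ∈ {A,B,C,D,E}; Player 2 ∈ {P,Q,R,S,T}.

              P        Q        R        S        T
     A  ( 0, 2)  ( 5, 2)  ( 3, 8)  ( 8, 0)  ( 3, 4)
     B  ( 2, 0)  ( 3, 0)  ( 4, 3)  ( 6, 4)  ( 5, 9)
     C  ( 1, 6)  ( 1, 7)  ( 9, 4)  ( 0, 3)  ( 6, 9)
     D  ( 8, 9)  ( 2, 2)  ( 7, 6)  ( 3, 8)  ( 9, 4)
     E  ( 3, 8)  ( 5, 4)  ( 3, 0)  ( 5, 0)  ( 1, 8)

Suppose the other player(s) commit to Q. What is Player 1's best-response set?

P1 best: {A,E}

u_1(A vs Q) = 5
u_1(B vs Q) = 3
u_1(C vs Q) = 1
u_1(D vs Q) = 2
u_1(E vs Q) = 5
max payoff 5 at {A,E}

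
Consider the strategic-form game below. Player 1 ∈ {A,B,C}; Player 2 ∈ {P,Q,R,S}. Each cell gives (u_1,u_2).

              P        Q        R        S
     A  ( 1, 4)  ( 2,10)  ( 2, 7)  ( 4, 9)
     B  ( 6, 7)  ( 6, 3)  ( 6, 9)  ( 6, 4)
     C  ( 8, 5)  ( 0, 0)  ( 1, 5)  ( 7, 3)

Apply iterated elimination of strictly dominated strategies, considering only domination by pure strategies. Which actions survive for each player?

P1 drop A (B beats it: P:6>1 Q:6>2 R:6>2 S:6>4)
P2 drop Q (P beats it: B:7>3 C:5>0)
P2 drop S (P beats it: B:7>4 C:5>3)
P1→{B,C} P2→{P,R}

Survivors P1:{B,C} P2:{P,R}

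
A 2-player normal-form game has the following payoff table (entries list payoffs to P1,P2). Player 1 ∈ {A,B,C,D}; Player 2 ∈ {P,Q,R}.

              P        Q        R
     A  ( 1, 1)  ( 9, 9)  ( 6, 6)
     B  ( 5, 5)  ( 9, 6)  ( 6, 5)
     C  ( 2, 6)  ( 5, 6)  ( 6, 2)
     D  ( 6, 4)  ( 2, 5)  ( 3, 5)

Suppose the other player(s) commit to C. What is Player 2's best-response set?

u_2(P vs C) = 6
u_2(Q vs C) = 6
u_2(R vs C) = 2
max payoff 6 at {P,Q}

BR_2 = {P,Q}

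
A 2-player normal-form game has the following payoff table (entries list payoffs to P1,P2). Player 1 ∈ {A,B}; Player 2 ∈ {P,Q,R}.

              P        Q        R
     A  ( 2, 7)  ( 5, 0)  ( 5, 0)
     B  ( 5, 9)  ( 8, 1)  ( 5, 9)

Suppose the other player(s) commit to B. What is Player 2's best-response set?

u_2(P vs B) = 9
u_2(Q vs B) = 1
u_2(R vs B) = 9
max payoff 9 at {P,R}

argmax u_2 = {P,R}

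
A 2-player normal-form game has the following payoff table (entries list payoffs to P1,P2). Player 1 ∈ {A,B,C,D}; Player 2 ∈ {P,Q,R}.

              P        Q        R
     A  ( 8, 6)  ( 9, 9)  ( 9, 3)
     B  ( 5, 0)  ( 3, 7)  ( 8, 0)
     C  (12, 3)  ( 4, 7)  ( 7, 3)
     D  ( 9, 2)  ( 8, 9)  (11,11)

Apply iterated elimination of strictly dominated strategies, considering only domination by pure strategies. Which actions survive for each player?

P1 drop B (A beats it: P:8>5 Q:9>3 R:9>8)
P2 drop P (Q beats it: A:9>6 C:7>3 D:9>2)
P1 drop C (A beats it: Q:9>4 R:9>7)
P1→{A,D} P2→{Q,R}

Remaining: P1:{A,D} P2:{Q,R}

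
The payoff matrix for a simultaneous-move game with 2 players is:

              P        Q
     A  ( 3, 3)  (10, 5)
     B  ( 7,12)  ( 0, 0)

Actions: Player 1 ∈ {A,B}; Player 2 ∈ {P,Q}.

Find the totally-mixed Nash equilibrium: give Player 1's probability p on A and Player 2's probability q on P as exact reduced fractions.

P1 mixes 6/7 on A; P2 mixes 5/7 on P

P1 indiff ⇒ q·3+(1-q)·10 = q·7+(1-q)·0 ⇒ q(-4) = (1-q)(-10) ⇒ q = 5/7
P2 indiff ⇒ p·3+(1-p)·12 = p·5+(1-p)·0 ⇒ p(-2) = (1-p)(-12) ⇒ p = 6/7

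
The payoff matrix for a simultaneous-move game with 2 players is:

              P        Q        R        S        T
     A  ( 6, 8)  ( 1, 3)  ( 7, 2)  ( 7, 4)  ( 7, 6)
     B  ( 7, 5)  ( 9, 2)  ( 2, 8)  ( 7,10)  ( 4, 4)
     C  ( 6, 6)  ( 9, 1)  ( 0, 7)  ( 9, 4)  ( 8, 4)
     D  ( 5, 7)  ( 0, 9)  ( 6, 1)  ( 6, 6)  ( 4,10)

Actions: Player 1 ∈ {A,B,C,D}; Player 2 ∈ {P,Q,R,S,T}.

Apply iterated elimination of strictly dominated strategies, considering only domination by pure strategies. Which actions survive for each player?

P1 drop D (A beats it: P:6>5 Q:1>0 R:7>6 S:7>6 T:7>4)
P2 drop Q (P beats it: A:8>3 B:5>2 C:6>1)
P2 drop T (P beats it: A:8>6 B:5>4 C:6>4)
P1→{A,B,C} P2→{P,R,S}

Survivors P1:{A,B,C} P2:{P,R,S}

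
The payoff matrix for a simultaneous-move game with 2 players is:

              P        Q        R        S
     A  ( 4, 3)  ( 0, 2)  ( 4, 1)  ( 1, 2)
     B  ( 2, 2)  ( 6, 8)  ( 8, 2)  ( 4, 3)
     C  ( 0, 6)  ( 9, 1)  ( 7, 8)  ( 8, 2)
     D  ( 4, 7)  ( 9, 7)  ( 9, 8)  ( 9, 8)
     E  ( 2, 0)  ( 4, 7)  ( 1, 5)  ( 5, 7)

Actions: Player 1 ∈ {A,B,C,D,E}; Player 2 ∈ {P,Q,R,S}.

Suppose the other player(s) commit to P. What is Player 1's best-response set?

u_1(A vs P) = 4
u_1(B vs P) = 2
u_1(C vs P) = 0
u_1(D vs P) = 4
u_1(E vs P) = 2
max payoff 4 at {A,D}

argmax u_1 = {A,D}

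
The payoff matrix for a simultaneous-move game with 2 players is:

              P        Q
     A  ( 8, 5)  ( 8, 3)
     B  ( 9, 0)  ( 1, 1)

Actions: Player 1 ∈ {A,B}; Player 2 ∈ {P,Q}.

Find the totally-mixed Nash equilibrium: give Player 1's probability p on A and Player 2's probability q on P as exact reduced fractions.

P1 indiff ⇒ q·8+(1-q)·8 = q·9+(1-q)·1 ⇒ q(-1) = (1-q)(-7) ⇒ q = 7/8
P2 indiff ⇒ p·5+(1-p)·0 = p·3+(1-p)·1 ⇒ p(2) = (1-p)(1) ⇒ p = 1/3

p=1/3, q=7/8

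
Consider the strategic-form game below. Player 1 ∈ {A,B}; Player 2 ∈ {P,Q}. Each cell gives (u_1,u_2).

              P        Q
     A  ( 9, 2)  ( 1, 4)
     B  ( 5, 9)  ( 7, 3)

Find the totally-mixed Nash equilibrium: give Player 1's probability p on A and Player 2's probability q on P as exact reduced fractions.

P1 indiff ⇒ q·9+(1-q)·1 = q·5+(1-q)·7 ⇒ q(4) = (1-q)(6) ⇒ q = 3/5
P2 indiff ⇒ p·2+(1-p)·9 = p·4+(1-p)·3 ⇒ p(-2) = (1-p)(-6) ⇒ p = 3/4

p=3/4, q=3/5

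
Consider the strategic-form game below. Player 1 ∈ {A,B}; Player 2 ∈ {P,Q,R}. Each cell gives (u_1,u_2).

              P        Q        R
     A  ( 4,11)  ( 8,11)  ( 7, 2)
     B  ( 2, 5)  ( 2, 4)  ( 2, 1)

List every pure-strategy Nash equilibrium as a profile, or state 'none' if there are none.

(A,P): NE
(A,Q): NE
(A,R): not NE [P2→Q gives 11>2]
(B,P): not NE [P1→A gives 4>2]
(B,Q): not NE [P1→A gives 8>2; P2→P gives 5>4]
(B,R): not NE [P1→A gives 7>2; P2→P gives 5>1]

NE set: (A,P), (A,Q)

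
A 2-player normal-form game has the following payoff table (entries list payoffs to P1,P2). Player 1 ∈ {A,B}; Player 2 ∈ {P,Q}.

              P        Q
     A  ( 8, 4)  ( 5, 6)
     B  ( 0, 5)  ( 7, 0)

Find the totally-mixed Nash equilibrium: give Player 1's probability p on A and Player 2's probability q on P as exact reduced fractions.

p=5/7, q=1/5

P1 indiff ⇒ q·8+(1-q)·5 = q·0+(1-q)·7 ⇒ q(8) = (1-q)(2) ⇒ q = 1/5
P2 indiff ⇒ p·4+(1-p)·5 = p·6+(1-p)·0 ⇒ p(-2) = (1-p)(-5) ⇒ p = 5/7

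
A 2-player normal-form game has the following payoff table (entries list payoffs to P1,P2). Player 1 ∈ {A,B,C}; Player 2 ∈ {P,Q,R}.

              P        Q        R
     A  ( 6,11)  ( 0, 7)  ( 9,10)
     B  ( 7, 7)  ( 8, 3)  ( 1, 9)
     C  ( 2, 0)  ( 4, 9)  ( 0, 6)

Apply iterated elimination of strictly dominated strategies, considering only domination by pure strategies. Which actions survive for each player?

P1 drop C (B beats it: P:7>2 Q:8>4 R:1>0)
P2 drop Q (P beats it: A:11>7 B:7>3)
P1→{A,B} P2→{P,R}

IESDS → P1:{A,B} P2:{P,R}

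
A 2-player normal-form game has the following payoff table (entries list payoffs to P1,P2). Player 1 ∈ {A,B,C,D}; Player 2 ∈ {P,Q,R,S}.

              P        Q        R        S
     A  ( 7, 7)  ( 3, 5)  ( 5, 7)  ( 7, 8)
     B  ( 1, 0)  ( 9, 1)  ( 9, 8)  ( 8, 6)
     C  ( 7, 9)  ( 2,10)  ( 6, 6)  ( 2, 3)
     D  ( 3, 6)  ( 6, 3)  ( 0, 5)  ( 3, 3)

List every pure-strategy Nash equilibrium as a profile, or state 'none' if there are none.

Nash profiles: (B,R)

(A,P): not NE [P2→S gives 8>7]
(A,Q): not NE [P1→B gives 9>3; P2→S gives 8>5]
(A,R): not NE [P1→B gives 9>5; P2→S gives 8>7]
(A,S): not NE [P1→B gives 8>7]
(B,P): not NE [P1→C gives 7>1; P2→R gives 8>0]
(B,Q): not NE [P2→R gives 8>1]
(B,R): NE
(B,S): not NE [P2→R gives 8>6]
(C,P): not NE [P2→Q gives 10>9]
(C,Q): not NE [P1→B gives 9>2]
(C,R): not NE [P1→B gives 9>6; P2→Q gives 10>6]
(C,S): not NE [P1→B gives 8>2; P2→Q gives 10>3]
(D,P): not NE [P1→C gives 7>3]
(D,Q): not NE [P1→B gives 9>6; P2→P gives 6>3]
(D,R): not NE [P1→B gives 9>0; P2→P gives 6>5]
(D,S): not NE [P1→B gives 8>3; P2→P gives 6>3]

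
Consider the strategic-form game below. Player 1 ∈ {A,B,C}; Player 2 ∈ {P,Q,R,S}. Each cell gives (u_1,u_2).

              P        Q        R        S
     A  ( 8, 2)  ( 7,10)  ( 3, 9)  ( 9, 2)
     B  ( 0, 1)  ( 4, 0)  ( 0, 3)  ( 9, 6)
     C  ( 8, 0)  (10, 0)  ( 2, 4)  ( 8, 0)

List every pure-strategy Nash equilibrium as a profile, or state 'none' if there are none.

(A,P): not NE [P2→Q gives 10>2]
(A,Q): not NE [P1→C gives 10>7]
(A,R): not NE [P2→Q gives 10>9]
(A,S): not NE [P2→Q gives 10>2]
(B,P): not NE [P1→C gives 8>0; P2→S gives 6>1]
(B,Q): not NE [P1→C gives 10>4; P2→S gives 6>0]
(B,R): not NE [P1→A gives 3>0; P2→S gives 6>3]
(B,S): NE
(C,P): not NE [P2→R gives 4>0]
(C,Q): not NE [P2→R gives 4>0]
(C,R): not NE [P1→A gives 3>2]
(C,S): not NE [P1→B gives 9>8; P2→R gives 4>0]

NE set: (B,S)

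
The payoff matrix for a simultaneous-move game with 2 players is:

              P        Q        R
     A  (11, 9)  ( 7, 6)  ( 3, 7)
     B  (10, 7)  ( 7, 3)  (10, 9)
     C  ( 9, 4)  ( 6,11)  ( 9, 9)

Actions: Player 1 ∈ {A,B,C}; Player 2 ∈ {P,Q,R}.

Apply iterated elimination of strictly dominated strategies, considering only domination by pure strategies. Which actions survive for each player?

Remaining: P1:{A,B} P2:{P,R}

P1 drop C (B beats it: P:10>9 Q:7>6 R:10>9)
P2 drop Q (P beats it: A:9>6 B:7>3)
P1→{A,B} P2→{P,R}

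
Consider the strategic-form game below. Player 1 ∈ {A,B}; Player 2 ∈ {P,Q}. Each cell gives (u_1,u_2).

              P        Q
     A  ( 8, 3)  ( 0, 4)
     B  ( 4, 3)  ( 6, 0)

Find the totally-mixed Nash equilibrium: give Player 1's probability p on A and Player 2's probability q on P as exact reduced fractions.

P1 indiff ⇒ q·8+(1-q)·0 = q·4+(1-q)·6 ⇒ q(4) = (1-q)(6) ⇒ q = 3/5
P2 indiff ⇒ p·3+(1-p)·3 = p·4+(1-p)·0 ⇒ p(-1) = (1-p)(-3) ⇒ p = 3/4

P1 mixes 3/4 on A; P2 mixes 3/5 on P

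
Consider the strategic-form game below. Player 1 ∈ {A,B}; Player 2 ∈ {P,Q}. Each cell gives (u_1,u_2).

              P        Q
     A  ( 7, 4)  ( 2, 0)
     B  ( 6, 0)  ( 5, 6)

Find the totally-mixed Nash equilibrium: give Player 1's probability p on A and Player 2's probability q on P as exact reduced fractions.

(p,q) = (3/5, 3/4)

P1 indiff ⇒ q·7+(1-q)·2 = q·6+(1-q)·5 ⇒ q(1) = (1-q)(3) ⇒ q = 3/4
P2 indiff ⇒ p·4+(1-p)·0 = p·0+(1-p)·6 ⇒ p(4) = (1-p)(6) ⇒ p = 3/5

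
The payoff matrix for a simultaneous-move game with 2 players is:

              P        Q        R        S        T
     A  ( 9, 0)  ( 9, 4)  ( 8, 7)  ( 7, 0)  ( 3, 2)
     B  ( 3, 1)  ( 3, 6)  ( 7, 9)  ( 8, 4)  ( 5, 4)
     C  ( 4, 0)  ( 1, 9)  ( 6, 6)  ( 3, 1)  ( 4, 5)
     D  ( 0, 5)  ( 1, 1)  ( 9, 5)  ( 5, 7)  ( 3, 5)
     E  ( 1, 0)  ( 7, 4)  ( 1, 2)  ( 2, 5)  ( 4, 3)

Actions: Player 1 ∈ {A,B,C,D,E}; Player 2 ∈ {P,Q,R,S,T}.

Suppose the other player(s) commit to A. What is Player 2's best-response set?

argmax u_2 = {R}

u_2(P vs A) = 0
u_2(Q vs A) = 4
u_2(R vs A) = 7
u_2(S vs A) = 0
u_2(T vs A) = 2
max payoff 7 at {R}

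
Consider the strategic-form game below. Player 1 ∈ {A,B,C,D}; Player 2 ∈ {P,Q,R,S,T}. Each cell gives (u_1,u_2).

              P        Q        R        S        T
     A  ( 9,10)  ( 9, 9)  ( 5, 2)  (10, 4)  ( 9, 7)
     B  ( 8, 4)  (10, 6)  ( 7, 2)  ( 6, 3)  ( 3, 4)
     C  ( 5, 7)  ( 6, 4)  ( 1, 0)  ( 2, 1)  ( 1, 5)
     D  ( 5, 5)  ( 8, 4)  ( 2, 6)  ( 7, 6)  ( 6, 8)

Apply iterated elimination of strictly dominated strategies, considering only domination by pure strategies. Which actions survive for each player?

P1 drop C (A beats it: P:9>5 Q:9>6 R:5>1 S:10>2 T:9>1)
P1 drop D (A beats it: P:9>5 Q:9>8 R:5>2 S:10>7 T:9>6)
P2 drop R (P beats it: A:10>2 B:4>2)
P2 drop S (P beats it: A:10>4 B:4>3)
P2 drop T (Q beats it: A:9>7 B:6>4)
P1→{A,B} P2→{P,Q}

IESDS → P1:{A,B} P2:{P,Q}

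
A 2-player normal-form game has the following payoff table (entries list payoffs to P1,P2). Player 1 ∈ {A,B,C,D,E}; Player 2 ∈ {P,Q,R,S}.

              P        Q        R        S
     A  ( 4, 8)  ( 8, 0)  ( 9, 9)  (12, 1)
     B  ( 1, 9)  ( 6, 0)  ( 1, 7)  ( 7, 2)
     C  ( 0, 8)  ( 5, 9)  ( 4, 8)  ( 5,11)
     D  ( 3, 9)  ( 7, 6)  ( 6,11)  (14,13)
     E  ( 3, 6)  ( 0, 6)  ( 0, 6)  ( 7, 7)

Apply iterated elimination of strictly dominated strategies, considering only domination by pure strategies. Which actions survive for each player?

Remaining: P1:{A,D} P2:{R,S}

P1 drop B (A beats it: P:4>1 Q:8>6 R:9>1 S:12>7)
P1 drop C (A beats it: P:4>0 Q:8>5 R:9>4 S:12>5)
P1 drop E (A beats it: P:4>3 Q:8>0 R:9>0 S:12>7)
P2 drop P (R beats it: A:9>8 D:11>9)
P2 drop Q (R beats it: A:9>0 D:11>6)
P1→{A,D} P2→{R,S}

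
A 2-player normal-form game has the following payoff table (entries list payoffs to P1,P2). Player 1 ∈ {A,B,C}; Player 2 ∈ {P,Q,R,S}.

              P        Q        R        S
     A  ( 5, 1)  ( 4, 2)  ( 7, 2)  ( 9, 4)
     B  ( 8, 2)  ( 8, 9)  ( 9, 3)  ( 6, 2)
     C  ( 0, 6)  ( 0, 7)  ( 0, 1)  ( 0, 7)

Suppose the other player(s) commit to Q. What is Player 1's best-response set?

argmax u_1 = {B}

u_1(A vs Q) = 4
u_1(B vs Q) = 8
u_1(C vs Q) = 0
max payoff 8 at {B}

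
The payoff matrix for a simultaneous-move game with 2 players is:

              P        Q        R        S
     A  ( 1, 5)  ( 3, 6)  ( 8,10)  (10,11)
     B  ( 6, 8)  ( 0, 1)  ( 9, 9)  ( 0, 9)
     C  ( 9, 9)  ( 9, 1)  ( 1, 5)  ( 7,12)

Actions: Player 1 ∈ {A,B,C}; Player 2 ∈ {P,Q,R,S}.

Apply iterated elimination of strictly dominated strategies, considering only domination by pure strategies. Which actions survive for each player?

Remaining: P1:{A,B} P2:{R,S}

P2 drop P (S beats it: A:11>5 B:9>8 C:12>9)
P2 drop Q (R beats it: A:10>6 B:9>1 C:5>1)
P1 drop C (A beats it: R:8>1 S:10>7)
P1→{A,B} P2→{R,S}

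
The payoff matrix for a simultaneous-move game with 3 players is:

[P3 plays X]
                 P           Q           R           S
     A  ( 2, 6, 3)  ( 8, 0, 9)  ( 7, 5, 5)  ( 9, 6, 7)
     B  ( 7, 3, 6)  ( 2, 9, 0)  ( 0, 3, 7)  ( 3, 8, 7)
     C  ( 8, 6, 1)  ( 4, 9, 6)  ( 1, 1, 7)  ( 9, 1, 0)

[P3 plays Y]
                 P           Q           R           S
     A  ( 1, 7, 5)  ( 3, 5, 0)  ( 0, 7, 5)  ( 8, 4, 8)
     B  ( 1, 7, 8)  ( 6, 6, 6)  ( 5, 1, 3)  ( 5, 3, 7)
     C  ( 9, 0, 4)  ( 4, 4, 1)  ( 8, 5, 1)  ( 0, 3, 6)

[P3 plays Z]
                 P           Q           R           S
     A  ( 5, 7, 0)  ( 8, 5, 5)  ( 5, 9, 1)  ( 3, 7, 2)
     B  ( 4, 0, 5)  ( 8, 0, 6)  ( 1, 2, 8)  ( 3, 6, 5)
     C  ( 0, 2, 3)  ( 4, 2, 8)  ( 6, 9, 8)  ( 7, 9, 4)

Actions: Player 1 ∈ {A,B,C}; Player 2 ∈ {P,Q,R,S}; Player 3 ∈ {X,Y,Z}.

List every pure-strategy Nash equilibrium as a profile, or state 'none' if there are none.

(A,P,X): not NE [P1→C gives 8>2; P3→Y gives 5>3]
(A,P,Y): not NE [P1→C gives 9>1]
(A,P,Z): not NE [P2→R gives 9>7; P3→Y gives 5>0]
(A,Q,X): not NE [P2→S gives 6>0]
(A,Q,Y): not NE [P1→B gives 6>3; P2→R gives 7>5; P3→X gives 9>0]
(A,Q,Z): not NE [P2→R gives 9>5; P3→X gives 9>5]
(A,R,X): not NE [P2→S gives 6>5]
(A,R,Y): not NE [P1→C gives 8>0]
(A,R,Z): not NE [P1→C gives 6>5; P3→Y gives 5>1]
(A,S,X): not NE [P3→Y gives 8>7]
(A,S,Y): not NE [P2→R gives 7>4]
(A,S,Z): not NE [P1→C gives 7>3; P2→R gives 9>7; P3→Y gives 8>2]
(B,P,X): not NE [P1→C gives 8>7; P2→Q gives 9>3; P3→Y gives 8>6]
(B,P,Y): not NE [P1→C gives 9>1]
(B,P,Z): not NE [P1→A gives 5>4; P2→S gives 6>0; P3→Y gives 8>5]
(B,Q,X): not NE [P1→A gives 8>2; P3→Z gives 6>0]
(B,Q,Y): not NE [P2→P gives 7>6]
(B,Q,Z): not NE [P2→S gives 6>0]
(B,R,X): not NE [P1→A gives 7>0; P2→Q gives 9>3; P3→Z gives 8>7]
(B,R,Y): not NE [P1→C gives 8>5; P2→P gives 7>1; P3→Z gives 8>3]
(B,R,Z): not NE [P1→C gives 6>1; P2→S gives 6>2]
(B,S,X): not NE [P1→C gives 9>3; P2→Q gives 9>8]
(B,S,Y): not NE [P1→A gives 8>5; P2→P gives 7>3]
(B,S,Z): not NE [P1→C gives 7>3; P3→Y gives 7>5]
(C,P,X): not NE [P2→Q gives 9>6; P3→Y gives 4>1]
(C,P,Y): not NE [P2→R gives 5>0]
(C,P,Z): not NE [P1→A gives 5>0; P2→S gives 9>2; P3→Y gives 4>3]
(C,Q,X): not NE [P1→A gives 8>4; P3→Z gives 8>6]
(C,Q,Y): not NE [P1→B gives 6>4; P2→R gives 5>4; P3→Z gives 8>1]
(C,Q,Z): not NE [P1→B gives 8>4; P2→S gives 9>2]
(C,R,X): not NE [P1→A gives 7>1; P2→Q gives 9>1; P3→Z gives 8>7]
(C,R,Y): not NE [P3→Z gives 8>1]
(C,R,Z): NE
(C,S,X): not NE [P2→Q gives 9>1; P3→Y gives 6>0]
(C,S,Y): not NE [P1→A gives 8>0; P2→R gives 5>3]
(C,S,Z): not NE [P3→Y gives 6>4]

Nash profiles: (C,R,Z)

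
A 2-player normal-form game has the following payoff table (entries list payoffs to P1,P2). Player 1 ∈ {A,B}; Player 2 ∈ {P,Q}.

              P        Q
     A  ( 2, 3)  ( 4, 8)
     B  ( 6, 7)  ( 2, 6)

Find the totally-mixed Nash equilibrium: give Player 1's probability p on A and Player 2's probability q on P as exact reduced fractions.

P1 mixes 1/6 on A; P2 mixes 1/3 on P

P1 indiff ⇒ q·2+(1-q)·4 = q·6+(1-q)·2 ⇒ q(-4) = (1-q)(-2) ⇒ q = 1/3
P2 indiff ⇒ p·3+(1-p)·7 = p·8+(1-p)·6 ⇒ p(-5) = (1-p)(-1) ⇒ p = 1/6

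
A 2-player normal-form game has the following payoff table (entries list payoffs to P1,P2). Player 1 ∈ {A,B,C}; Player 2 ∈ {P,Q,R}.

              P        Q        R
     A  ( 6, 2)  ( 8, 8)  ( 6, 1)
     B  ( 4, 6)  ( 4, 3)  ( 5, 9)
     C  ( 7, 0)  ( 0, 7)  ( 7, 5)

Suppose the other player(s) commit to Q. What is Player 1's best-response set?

BR_1 = {A}

u_1(A vs Q) = 8
u_1(B vs Q) = 4
u_1(C vs Q) = 0
max payoff 8 at {A}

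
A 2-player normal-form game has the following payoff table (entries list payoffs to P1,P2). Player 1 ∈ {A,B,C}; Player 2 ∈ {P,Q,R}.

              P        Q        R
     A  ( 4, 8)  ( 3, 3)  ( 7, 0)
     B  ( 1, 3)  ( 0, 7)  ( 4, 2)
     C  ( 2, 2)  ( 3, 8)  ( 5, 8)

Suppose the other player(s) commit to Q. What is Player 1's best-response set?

BR_1 = {A,C}

u_1(A vs Q) = 3
u_1(B vs Q) = 0
u_1(C vs Q) = 3
max payoff 3 at {A,C}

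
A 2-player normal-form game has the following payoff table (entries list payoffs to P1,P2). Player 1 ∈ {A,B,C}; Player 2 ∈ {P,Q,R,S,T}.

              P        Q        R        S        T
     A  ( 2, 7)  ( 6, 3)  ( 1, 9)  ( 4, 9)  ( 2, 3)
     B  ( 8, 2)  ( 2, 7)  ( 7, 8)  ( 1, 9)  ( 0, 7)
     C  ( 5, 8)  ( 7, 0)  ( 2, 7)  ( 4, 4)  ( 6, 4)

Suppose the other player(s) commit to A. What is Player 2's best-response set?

u_2(P vs A) = 7
u_2(Q vs A) = 3
u_2(R vs A) = 9
u_2(S vs A) = 9
u_2(T vs A) = 3
max payoff 9 at {R,S}

BR_2 = {R,S}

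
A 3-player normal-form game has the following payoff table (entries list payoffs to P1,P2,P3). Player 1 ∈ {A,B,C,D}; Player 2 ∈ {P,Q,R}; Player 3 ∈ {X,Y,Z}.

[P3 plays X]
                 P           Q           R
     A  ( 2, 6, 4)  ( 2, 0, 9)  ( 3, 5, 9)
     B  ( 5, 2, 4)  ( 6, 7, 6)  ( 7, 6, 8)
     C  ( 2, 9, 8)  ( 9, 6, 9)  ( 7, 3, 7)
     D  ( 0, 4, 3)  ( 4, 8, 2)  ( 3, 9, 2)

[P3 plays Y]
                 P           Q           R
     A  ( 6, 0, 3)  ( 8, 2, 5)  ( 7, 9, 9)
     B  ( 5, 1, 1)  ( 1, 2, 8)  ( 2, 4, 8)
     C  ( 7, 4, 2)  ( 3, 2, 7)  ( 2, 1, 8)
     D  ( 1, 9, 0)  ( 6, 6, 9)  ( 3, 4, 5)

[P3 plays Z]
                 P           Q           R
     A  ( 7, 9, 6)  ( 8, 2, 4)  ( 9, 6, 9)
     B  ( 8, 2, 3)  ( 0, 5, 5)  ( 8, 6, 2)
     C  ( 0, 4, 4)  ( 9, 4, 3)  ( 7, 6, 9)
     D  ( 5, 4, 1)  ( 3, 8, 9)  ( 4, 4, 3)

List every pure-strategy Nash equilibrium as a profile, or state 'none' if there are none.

NE set: (A,R,Y)

(A,P,X): not NE [P1→B gives 5>2; P3→Z gives 6>4]
(A,P,Y): not NE [P1→C gives 7>6; P2→R gives 9>0; P3→Z gives 6>3]
(A,P,Z): not NE [P1→B gives 8>7]
(A,Q,X): not NE [P1→C gives 9>2; P2→P gives 6>0]
(A,Q,Y): not NE [P2→R gives 9>2; P3→X gives 9>5]
(A,Q,Z): not NE [P1→C gives 9>8; P2→P gives 9>2; P3→X gives 9>4]
(A,R,X): not NE [P1→C gives 7>3; P2→P gives 6>5]
(A,R,Y): NE
(A,R,Z): not NE [P2→P gives 9>6]
(B,P,X): not NE [P2→Q gives 7>2]
(B,P,Y): not NE [P1→C gives 7>5; P2→R gives 4>1; P3→X gives 4>1]
(B,P,Z): not NE [P2→R gives 6>2; P3→X gives 4>3]
(B,Q,X): not NE [P1→C gives 9>6; P3→Y gives 8>6]
(B,Q,Y): not NE [P1→A gives 8>1; P2→R gives 4>2]
(B,Q,Z): not NE [P1→C gives 9>0; P2→R gives 6>5; P3→Y gives 8>5]
(B,R,X): not NE [P2→Q gives 7>6]
(B,R,Y): not NE [P1→A gives 7>2]
(B,R,Z): not NE [P1→A gives 9>8; P3→Y gives 8>2]
(C,P,X): not NE [P1→B gives 5>2]
(C,P,Y): not NE [P3→X gives 8>2]
(C,P,Z): not NE [P1→B gives 8>0; P2→R gives 6>4; P3→X gives 8>4]
(C,Q,X): not NE [P2→P gives 9>6]
(C,Q,Y): not NE [P1→A gives 8>3; P2→P gives 4>2; P3→X gives 9>7]
(C,Q,Z): not NE [P2→R gives 6>4; P3→X gives 9>3]
(C,R,X): not NE [P2→P gives 9>3; P3→Z gives 9>7]
(C,R,Y): not NE [P1→A gives 7>2; P2→P gives 4>1; P3→Z gives 9>8]
(C,R,Z): not NE [P1→A gives 9>7]
(D,P,X): not NE [P1→B gives 5>0; P2→R gives 9>4]
(D,P,Y): not NE [P1→C gives 7>1; P3→X gives 3>0]
(D,P,Z): not NE [P1→B gives 8>5; P2→Q gives 8>4; P3→X gives 3>1]
(D,Q,X): not NE [P1→C gives 9>4; P2→R gives 9>8; P3→Z gives 9>2]
(D,Q,Y): not NE [P1→A gives 8>6; P2→P gives 9>6]
(D,Q,Z): not NE [P1→C gives 9>3]
(D,R,X): not NE [P1→C gives 7>3; P3→Y gives 5>2]
(D,R,Y): not NE [P1→A gives 7>3; P2→P gives 9>4]
(D,R,Z): not NE [P1→A gives 9>4; P2→Q gives 8>4; P3→Y gives 5>3]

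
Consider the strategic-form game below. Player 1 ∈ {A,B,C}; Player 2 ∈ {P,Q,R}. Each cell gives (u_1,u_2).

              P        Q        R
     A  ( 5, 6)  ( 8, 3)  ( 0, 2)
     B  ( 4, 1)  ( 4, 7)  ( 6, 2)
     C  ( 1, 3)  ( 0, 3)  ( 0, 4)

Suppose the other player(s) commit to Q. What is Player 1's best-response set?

u_1(A vs Q) = 8
u_1(B vs Q) = 4
u_1(C vs Q) = 0
max payoff 8 at {A}

P1 best: {A}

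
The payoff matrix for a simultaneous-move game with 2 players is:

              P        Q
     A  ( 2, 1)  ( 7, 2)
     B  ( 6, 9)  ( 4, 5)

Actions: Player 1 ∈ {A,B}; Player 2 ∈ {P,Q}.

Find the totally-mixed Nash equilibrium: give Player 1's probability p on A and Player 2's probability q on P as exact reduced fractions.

(p,q) = (4/5, 3/7)

P1 indiff ⇒ q·2+(1-q)·7 = q·6+(1-q)·4 ⇒ q(-4) = (1-q)(-3) ⇒ q = 3/7
P2 indiff ⇒ p·1+(1-p)·9 = p·2+(1-p)·5 ⇒ p(-1) = (1-p)(-4) ⇒ p = 4/5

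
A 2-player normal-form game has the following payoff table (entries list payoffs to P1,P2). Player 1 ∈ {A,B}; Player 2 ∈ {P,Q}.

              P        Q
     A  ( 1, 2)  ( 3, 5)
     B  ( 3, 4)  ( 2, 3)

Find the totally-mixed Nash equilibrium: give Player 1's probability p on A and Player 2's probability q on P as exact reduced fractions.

p=1/4, q=1/3

P1 indiff ⇒ q·1+(1-q)·3 = q·3+(1-q)·2 ⇒ q(-2) = (1-q)(-1) ⇒ q = 1/3
P2 indiff ⇒ p·2+(1-p)·4 = p·5+(1-p)·3 ⇒ p(-3) = (1-p)(-1) ⇒ p = 1/4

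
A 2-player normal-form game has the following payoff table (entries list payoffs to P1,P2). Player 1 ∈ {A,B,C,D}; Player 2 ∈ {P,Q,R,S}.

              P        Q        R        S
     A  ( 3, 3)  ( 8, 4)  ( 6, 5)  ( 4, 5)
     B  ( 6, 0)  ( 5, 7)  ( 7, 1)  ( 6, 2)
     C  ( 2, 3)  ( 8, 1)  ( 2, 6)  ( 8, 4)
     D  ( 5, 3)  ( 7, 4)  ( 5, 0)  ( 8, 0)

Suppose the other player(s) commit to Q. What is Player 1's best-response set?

u_1(A vs Q) = 8
u_1(B vs Q) = 5
u_1(C vs Q) = 8
u_1(D vs Q) = 7
max payoff 8 at {A,C}

BR_1 = {A,C}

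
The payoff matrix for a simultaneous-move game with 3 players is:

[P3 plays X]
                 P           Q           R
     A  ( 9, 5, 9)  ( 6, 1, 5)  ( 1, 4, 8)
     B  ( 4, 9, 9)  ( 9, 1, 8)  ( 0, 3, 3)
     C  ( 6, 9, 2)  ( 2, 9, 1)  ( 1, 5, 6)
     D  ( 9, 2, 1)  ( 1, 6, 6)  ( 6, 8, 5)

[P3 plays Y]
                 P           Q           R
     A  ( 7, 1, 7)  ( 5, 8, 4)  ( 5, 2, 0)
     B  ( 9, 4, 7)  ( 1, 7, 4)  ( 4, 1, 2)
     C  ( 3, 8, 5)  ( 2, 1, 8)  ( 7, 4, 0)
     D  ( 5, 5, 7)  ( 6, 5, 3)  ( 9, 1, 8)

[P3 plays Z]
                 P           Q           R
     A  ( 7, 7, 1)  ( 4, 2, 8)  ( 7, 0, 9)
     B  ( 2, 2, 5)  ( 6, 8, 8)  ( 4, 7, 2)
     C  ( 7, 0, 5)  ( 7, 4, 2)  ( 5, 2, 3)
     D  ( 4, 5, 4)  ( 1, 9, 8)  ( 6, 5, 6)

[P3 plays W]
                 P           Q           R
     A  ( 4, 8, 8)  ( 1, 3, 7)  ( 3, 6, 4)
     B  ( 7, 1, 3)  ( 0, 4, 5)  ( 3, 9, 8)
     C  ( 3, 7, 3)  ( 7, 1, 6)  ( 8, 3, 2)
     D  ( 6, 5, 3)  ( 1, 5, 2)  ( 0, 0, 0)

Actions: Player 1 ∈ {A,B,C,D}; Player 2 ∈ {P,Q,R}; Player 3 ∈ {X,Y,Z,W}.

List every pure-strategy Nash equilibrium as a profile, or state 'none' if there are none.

Nash profiles: (A,P,X)

(A,P,X): NE
(A,P,Y): not NE [P1→B gives 9>7; P2→Q gives 8>1; P3→X gives 9>7]
(A,P,Z): not NE [P3→X gives 9>1]
(A,P,W): not NE [P1→B gives 7>4; P3→X gives 9>8]
(A,Q,X): not NE [P1→B gives 9>6; P2→P gives 5>1; P3→Z gives 8>5]
(A,Q,Y): not NE [P1→D gives 6>5; P3→Z gives 8>4]
(A,Q,Z): not NE [P1→C gives 7>4; P2→P gives 7>2]
(A,Q,W): not NE [P1→C gives 7>1; P2→P gives 8>3; P3→Z gives 8>7]
(A,R,X): not NE [P1→D gives 6>1; P2→P gives 5>4; P3→Z gives 9>8]
(A,R,Y): not NE [P1→D gives 9>5; P2→Q gives 8>2; P3→Z gives 9>0]
(A,R,Z): not NE [P2→P gives 7>0]
(A,R,W): not NE [P1→C gives 8>3; P2→P gives 8>6; P3→Z gives 9>4]
(B,P,X): not NE [P1→D gives 9>4]
(B,P,Y): not NE [P2→Q gives 7>4; P3→X gives 9>7]
(B,P,Z): not NE [P1→C gives 7>2; P2→Q gives 8>2; P3→X gives 9>5]
(B,P,W): not NE [P2→R gives 9>1; P3→X gives 9>3]
(B,Q,X): not NE [P2→P gives 9>1]
(B,Q,Y): not NE [P1→D gives 6>1; P3→Z gives 8>4]
(B,Q,Z): not NE [P1→C gives 7>6]
(B,Q,W): not NE [P1→C gives 7>0; P2→R gives 9>4; P3→Z gives 8>5]
(B,R,X): not NE [P1→D gives 6>0; P2→P gives 9>3; P3→W gives 8>3]
(B,R,Y): not NE [P1→D gives 9>4; P2→Q gives 7>1; P3→W gives 8>2]
(B,R,Z): not NE [P1→A gives 7>4; P2→Q gives 8>7; P3→W gives 8>2]
(B,R,W): not NE [P1→C gives 8>3]
(C,P,X): not NE [P1→D gives 9>6; P3→Z gives 5>2]
(C,P,Y): not NE [P1→B gives 9>3]
(C,P,Z): not NE [P2→Q gives 4>0]
(C,P,W): not NE [P1→B gives 7>3; P3→Z gives 5>3]
(C,Q,X): not NE [P1→B gives 9>2; P3→Y gives 8>1]
(C,Q,Y): not NE [P1→D gives 6>2; P2→P gives 8>1]
(C,Q,Z): not NE [P3→Y gives 8>2]
(C,Q,W): not NE [P2→P gives 7>1; P3→Y gives 8>6]
(C,R,X): not NE [P1→D gives 6>1; P2→Q gives 9>5]
(C,R,Y): not NE [P1→D gives 9>7; P2→P gives 8>4; P3→X gives 6>0]
(C,R,Z): not NE [P1→A gives 7>5; P2→Q gives 4>2; P3→X gives 6>3]
(C,R,W): not NE [P2→P gives 7>3; P3→X gives 6>2]
(D,P,X): not NE [P2→R gives 8>2; P3→Y gives 7>1]
(D,P,Y): not NE [P1→B gives 9>5]
(D,P,Z): not NE [P1→C gives 7>4; P2→Q gives 9>5; P3→Y gives 7>4]
(D,P,W): not NE [P1→B gives 7>6; P3→Y gives 7>3]
(D,Q,X): not NE [P1→B gives 9>1; P2→R gives 8>6; P3→Z gives 8>6]
(D,Q,Y): not NE [P3→Z gives 8>3]
(D,Q,Z): not NE [P1→C gives 7>1]
(D,Q,W): not NE [P1→C gives 7>1; P3→Z gives 8>2]
(D,R,X): not NE [P3→Y gives 8>5]
(D,R,Y): not NE [P2→Q gives 5>1]
(D,R,Z): not NE [P1→A gives 7>6; P2→Q gives 9>5; P3→Y gives 8>6]
(D,R,W): not NE [P1→C gives 8>0; P2→Q gives 5>0; P3→Y gives 8>0]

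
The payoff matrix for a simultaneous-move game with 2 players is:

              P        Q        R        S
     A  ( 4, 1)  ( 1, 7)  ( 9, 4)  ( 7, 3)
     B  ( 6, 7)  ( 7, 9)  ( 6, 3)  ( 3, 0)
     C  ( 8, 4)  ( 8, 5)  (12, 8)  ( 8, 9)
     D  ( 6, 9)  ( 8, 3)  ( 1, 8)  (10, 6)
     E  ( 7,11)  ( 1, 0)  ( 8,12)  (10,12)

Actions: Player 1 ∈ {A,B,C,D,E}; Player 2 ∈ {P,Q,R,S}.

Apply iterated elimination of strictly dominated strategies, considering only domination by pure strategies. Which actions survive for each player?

P1 drop A (C beats it: P:8>4 Q:8>1 R:12>9 S:8>7)
P1 drop B (C beats it: P:8>6 Q:8>7 R:12>6 S:8>3)
P2 drop Q (R beats it: C:8>5 D:8>3 E:12>0)
P1→{C,D,E} P2→{P,R,S}

Survivors P1:{C,D,E} P2:{P,R,S}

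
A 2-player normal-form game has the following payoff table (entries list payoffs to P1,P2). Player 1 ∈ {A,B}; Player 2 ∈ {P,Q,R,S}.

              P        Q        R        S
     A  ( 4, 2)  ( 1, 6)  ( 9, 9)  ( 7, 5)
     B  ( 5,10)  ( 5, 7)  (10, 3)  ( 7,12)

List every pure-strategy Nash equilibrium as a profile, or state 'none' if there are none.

(A,P): not NE [P1→B gives 5>4; P2→R gives 9>2]
(A,Q): not NE [P1→B gives 5>1; P2→R gives 9>6]
(A,R): not NE [P1→B gives 10>9]
(A,S): not NE [P2→R gives 9>5]
(B,P): not NE [P2→S gives 12>10]
(B,Q): not NE [P2→S gives 12>7]
(B,R): not NE [P2→S gives 12>3]
(B,S): NE

PSNE = {(B,S)}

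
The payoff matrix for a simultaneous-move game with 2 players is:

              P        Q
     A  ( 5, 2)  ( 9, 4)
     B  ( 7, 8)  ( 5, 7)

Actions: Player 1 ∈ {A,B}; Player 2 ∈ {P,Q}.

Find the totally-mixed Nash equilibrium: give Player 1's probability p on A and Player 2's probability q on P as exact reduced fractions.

p=1/3, q=2/3

P1 indiff ⇒ q·5+(1-q)·9 = q·7+(1-q)·5 ⇒ q(-2) = (1-q)(-4) ⇒ q = 2/3
P2 indiff ⇒ p·2+(1-p)·8 = p·4+(1-p)·7 ⇒ p(-2) = (1-p)(-1) ⇒ p = 1/3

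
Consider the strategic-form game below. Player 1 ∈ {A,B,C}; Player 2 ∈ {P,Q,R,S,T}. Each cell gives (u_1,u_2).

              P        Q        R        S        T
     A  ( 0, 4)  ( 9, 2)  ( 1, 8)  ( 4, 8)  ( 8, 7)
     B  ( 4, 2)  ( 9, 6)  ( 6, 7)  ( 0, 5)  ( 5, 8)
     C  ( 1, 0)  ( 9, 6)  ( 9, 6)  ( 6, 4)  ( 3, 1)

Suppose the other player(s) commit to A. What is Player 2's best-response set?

u_2(P vs A) = 4
u_2(Q vs A) = 2
u_2(R vs A) = 8
u_2(S vs A) = 8
u_2(T vs A) = 7
max payoff 8 at {R,S}

P2 best: {R,S}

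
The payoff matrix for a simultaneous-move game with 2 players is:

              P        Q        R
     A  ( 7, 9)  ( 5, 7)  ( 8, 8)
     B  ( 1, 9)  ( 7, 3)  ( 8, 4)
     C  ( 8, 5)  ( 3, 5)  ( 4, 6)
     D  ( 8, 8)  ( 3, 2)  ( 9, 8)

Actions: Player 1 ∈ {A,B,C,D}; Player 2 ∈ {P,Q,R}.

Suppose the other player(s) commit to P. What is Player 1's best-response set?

P1 best: {C,D}

u_1(A vs P) = 7
u_1(B vs P) = 1
u_1(C vs P) = 8
u_1(D vs P) = 8
max payoff 8 at {C,D}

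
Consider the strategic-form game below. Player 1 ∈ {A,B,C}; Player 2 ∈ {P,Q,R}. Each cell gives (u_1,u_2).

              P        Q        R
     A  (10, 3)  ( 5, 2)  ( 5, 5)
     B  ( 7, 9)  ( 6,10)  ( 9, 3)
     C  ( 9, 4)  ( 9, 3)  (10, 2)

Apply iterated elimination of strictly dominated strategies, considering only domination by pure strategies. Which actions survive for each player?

Remaining: P1:{A,C} P2:{P,R}

P1 drop B (C beats it: P:9>7 Q:9>6 R:10>9)
P2 drop Q (P beats it: A:3>2 C:4>3)
P1→{A,C} P2→{P,R}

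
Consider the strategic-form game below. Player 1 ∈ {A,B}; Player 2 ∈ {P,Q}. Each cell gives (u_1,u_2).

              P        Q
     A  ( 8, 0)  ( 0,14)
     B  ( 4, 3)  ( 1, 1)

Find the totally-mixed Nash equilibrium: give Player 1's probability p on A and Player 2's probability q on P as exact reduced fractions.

P1 indiff ⇒ q·8+(1-q)·0 = q·4+(1-q)·1 ⇒ q(4) = (1-q)(1) ⇒ q = 1/5
P2 indiff ⇒ p·0+(1-p)·3 = p·14+(1-p)·1 ⇒ p(-14) = (1-p)(-2) ⇒ p = 1/8

P1 mixes 1/8 on A; P2 mixes 1/5 on P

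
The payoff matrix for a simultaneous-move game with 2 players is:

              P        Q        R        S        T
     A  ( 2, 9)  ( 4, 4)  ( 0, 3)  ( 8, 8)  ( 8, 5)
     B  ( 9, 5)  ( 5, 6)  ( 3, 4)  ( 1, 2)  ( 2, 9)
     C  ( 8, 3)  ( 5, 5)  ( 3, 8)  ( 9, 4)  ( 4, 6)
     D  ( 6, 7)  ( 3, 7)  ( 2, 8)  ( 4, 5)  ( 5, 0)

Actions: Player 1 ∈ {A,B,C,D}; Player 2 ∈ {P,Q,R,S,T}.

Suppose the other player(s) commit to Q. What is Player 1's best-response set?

u_1(A vs Q) = 4
u_1(B vs Q) = 5
u_1(C vs Q) = 5
u_1(D vs Q) = 3
max payoff 5 at {B,C}

BR_1 = {B,C}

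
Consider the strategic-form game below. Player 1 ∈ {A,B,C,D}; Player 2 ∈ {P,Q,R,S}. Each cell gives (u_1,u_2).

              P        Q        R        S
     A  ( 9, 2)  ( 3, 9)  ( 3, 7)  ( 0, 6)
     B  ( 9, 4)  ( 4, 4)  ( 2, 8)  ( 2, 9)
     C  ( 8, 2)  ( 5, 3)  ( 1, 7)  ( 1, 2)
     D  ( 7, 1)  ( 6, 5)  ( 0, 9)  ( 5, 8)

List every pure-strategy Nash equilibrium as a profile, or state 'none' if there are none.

(A,P): not NE [P2→Q gives 9>2]
(A,Q): not NE [P1→D gives 6>3]
(A,R): not NE [P2→Q gives 9>7]
(A,S): not NE [P1→D gives 5>0; P2→Q gives 9>6]
(B,P): not NE [P2→S gives 9>4]
(B,Q): not NE [P1→D gives 6>4; P2→S gives 9>4]
(B,R): not NE [P1→A gives 3>2; P2→S gives 9>8]
(B,S): not NE [P1→D gives 5>2]
(C,P): not NE [P1→B gives 9>8; P2→R gives 7>2]
(C,Q): not NE [P1→D gives 6>5; P2→R gives 7>3]
(C,R): not NE [P1→A gives 3>1]
(C,S): not NE [P1→D gives 5>1; P2→R gives 7>2]
(D,P): not NE [P1→B gives 9>7; P2→R gives 9>1]
(D,Q): not NE [P2→R gives 9>5]
(D,R): not NE [P1→A gives 3>0]
(D,S): not NE [P2→R gives 9>8]

PSNE: ∅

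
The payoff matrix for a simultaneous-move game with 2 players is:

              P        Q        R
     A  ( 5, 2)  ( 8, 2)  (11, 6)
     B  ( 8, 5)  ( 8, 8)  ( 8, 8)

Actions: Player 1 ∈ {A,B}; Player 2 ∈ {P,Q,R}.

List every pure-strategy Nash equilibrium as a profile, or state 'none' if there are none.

(A,P): not NE [P1→B gives 8>5; P2→R gives 6>2]
(A,Q): not NE [P2→R gives 6>2]
(A,R): NE
(B,P): not NE [P2→R gives 8>5]
(B,Q): NE
(B,R): not NE [P1→A gives 11>8]

Nash profiles: (A,R), (B,Q)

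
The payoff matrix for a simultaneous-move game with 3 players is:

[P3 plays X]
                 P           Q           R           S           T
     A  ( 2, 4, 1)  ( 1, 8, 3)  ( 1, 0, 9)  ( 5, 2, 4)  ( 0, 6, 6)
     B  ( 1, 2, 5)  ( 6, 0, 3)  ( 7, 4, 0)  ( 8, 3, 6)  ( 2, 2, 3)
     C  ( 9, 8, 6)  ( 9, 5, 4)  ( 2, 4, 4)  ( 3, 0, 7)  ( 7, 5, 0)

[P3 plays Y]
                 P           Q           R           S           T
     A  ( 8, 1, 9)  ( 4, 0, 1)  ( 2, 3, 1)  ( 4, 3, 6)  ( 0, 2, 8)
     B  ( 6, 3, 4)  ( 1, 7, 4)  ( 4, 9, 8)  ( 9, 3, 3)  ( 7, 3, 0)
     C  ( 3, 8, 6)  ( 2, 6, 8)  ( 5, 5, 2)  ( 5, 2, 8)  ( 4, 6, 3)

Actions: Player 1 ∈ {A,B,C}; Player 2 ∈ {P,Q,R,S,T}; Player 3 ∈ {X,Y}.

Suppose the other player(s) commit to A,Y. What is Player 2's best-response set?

P2 best: {R,S}

u_2(P vs A,Y) = 1
u_2(Q vs A,Y) = 0
u_2(R vs A,Y) = 3
u_2(S vs A,Y) = 3
u_2(T vs A,Y) = 2
max payoff 3 at {R,S}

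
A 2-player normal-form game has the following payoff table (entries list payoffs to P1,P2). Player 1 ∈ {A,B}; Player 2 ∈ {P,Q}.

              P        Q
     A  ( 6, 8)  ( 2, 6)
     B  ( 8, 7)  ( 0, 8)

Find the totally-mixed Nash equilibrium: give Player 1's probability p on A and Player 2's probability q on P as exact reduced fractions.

P1 indiff ⇒ q·6+(1-q)·2 = q·8+(1-q)·0 ⇒ q(-2) = (1-q)(-2) ⇒ q = 1/2
P2 indiff ⇒ p·8+(1-p)·7 = p·6+(1-p)·8 ⇒ p(2) = (1-p)(1) ⇒ p = 1/3

(p,q) = (1/3, 1/2)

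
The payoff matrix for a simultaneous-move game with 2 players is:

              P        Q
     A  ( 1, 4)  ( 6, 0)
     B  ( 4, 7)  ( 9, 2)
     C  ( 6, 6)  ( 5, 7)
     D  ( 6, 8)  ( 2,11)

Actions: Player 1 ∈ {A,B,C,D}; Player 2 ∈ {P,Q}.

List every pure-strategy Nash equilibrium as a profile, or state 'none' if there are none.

(A,P): not NE [P1→D gives 6>1]
(A,Q): not NE [P1→B gives 9>6; P2→P gives 4>0]
(B,P): not NE [P1→D gives 6>4]
(B,Q): not NE [P2→P gives 7>2]
(C,P): not NE [P2→Q gives 7>6]
(C,Q): not NE [P1→B gives 9>5]
(D,P): not NE [P2→Q gives 11>8]
(D,Q): not NE [P1→B gives 9>2]

No pure NE.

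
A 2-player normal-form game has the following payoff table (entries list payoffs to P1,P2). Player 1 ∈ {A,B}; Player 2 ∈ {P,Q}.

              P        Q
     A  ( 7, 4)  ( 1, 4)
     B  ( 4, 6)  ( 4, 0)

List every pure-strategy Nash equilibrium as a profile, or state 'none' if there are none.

(A,P): NE
(A,Q): not NE [P1→B gives 4>1]
(B,P): not NE [P1→A gives 7>4]
(B,Q): not NE [P2→P gives 6>0]

PSNE = {(A,P)}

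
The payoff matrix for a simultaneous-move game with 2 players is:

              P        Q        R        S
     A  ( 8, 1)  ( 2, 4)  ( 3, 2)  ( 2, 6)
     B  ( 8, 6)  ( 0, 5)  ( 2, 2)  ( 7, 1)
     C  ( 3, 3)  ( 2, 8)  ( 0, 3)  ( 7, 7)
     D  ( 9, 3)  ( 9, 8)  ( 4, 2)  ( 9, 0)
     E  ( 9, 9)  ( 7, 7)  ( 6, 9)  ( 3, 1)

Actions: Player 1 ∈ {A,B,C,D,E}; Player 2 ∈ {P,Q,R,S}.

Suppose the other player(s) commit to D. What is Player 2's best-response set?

u_2(P vs D) = 3
u_2(Q vs D) = 8
u_2(R vs D) = 2
u_2(S vs D) = 0
max payoff 8 at {Q}

BR_2 = {Q}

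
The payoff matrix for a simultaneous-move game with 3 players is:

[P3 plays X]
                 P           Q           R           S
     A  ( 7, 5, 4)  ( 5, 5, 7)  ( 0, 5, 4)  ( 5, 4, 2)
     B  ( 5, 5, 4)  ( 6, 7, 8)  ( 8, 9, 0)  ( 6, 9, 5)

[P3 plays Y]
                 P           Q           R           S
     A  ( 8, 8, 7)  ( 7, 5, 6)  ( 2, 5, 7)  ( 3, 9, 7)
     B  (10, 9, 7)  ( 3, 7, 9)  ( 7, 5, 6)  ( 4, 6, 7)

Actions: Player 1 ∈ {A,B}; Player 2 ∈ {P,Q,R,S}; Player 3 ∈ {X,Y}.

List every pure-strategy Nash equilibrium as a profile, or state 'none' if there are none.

NE set: (B,P,Y)

(A,P,X): not NE [P3→Y gives 7>4]
(A,P,Y): not NE [P1→B gives 10>8; P2→S gives 9>8]
(A,Q,X): not NE [P1→B gives 6>5]
(A,Q,Y): not NE [P2→S gives 9>5; P3→X gives 7>6]
(A,R,X): not NE [P1→B gives 8>0; P3→Y gives 7>4]
(A,R,Y): not NE [P1→B gives 7>2; P2→S gives 9>5]
(A,S,X): not NE [P1→B gives 6>5; P2→R gives 5>4; P3→Y gives 7>2]
(A,S,Y): not NE [P1→B gives 4>3]
(B,P,X): not NE [P1→A gives 7>5; P2→S gives 9>5; P3→Y gives 7>4]
(B,P,Y): NE
(B,Q,X): not NE [P2→S gives 9>7; P3→Y gives 9>8]
(B,Q,Y): not NE [P1→A gives 7>3; P2→P gives 9>7]
(B,R,X): not NE [P3→Y gives 6>0]
(B,R,Y): not NE [P2→P gives 9>5]
(B,S,X): not NE [P3→Y gives 7>5]
(B,S,Y): not NE [P2→P gives 9>6]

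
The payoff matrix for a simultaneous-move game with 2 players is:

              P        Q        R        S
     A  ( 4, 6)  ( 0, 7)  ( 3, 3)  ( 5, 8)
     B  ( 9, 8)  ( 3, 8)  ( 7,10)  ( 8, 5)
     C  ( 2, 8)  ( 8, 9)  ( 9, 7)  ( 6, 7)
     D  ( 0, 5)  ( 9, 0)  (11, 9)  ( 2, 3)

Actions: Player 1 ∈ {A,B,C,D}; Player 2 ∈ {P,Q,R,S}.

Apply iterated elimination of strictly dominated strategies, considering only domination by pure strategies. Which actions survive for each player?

P1 drop A (B beats it: P:9>4 Q:3>0 R:7>3 S:8>5)
P2 drop S (P beats it: B:8>5 C:8>7 D:5>3)
P1→{B,C,D} P2→{P,Q,R}

Remaining: P1:{B,C,D} P2:{P,Q,R}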